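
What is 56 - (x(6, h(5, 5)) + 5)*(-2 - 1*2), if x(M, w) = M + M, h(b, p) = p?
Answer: 124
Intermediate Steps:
x(M, w) = 2*M
56 - (x(6, h(5, 5)) + 5)*(-2 - 1*2) = 56 - (2*6 + 5)*(-2 - 1*2) = 56 - (12 + 5)*(-2 - 2) = 56 - 17*(-4) = 56 - 1*(-68) = 56 + 68 = 124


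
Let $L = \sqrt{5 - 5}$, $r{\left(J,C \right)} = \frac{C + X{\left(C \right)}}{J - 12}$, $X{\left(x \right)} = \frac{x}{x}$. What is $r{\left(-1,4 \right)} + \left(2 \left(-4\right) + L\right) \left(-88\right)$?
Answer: $\frac{9147}{13} \approx 703.62$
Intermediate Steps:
$X{\left(x \right)} = 1$
$r{\left(J,C \right)} = \frac{1 + C}{-12 + J}$ ($r{\left(J,C \right)} = \frac{C + 1}{J - 12} = \frac{1 + C}{-12 + J}$)
$L = 0$ ($L = \sqrt{0} = 0$)
$r{\left(-1,4 \right)} + \left(2 \left(-4\right) + L\right) \left(-88\right) = \frac{1 + 4}{-12 - 1} + \left(2 \left(-4\right) + 0\right) \left(-88\right) = \frac{1}{-13} \cdot 5 + \left(-8 + 0\right) \left(-88\right) = \left(- \frac{1}{13}\right) 5 - -704 = - \frac{5}{13} + 704 = \frac{9147}{13}$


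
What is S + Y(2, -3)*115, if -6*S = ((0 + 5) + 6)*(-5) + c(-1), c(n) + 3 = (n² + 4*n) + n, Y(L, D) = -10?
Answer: -3419/3 ≈ -1139.7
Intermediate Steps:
c(n) = -3 + n² + 5*n (c(n) = -3 + ((n² + 4*n) + n) = -3 + (n² + 5*n) = -3 + n² + 5*n)
S = 31/3 (S = -(((0 + 5) + 6)*(-5) + (-3 + (-1)² + 5*(-1)))/6 = -((5 + 6)*(-5) + (-3 + 1 - 5))/6 = -(11*(-5) - 7)/6 = -(-55 - 7)/6 = -⅙*(-62) = 31/3 ≈ 10.333)
S + Y(2, -3)*115 = 31/3 - 10*115 = 31/3 - 1150 = -3419/3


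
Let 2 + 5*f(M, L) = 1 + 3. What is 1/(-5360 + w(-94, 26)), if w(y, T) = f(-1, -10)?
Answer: -5/26798 ≈ -0.00018658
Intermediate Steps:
f(M, L) = 2/5 (f(M, L) = -2/5 + (1 + 3)/5 = -2/5 + (1/5)*4 = -2/5 + 4/5 = 2/5)
w(y, T) = 2/5
1/(-5360 + w(-94, 26)) = 1/(-5360 + 2/5) = 1/(-26798/5) = -5/26798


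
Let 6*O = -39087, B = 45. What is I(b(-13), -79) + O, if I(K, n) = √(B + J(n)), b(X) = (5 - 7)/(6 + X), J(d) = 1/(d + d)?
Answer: -13029/2 + √1123222/158 ≈ -6507.8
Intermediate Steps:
J(d) = 1/(2*d)
b(X) = -2/(6 + X)
I(K, n) = √(45 + 1/(2*n))
O = -13029/2 (O = (⅙)*(-39087) = -13029/2 ≈ -6514.5)
I(b(-13), -79) + O = √(180 + 2/(-79))/2 - 13029/2 = √(180 + 2*(-1/79))/2 - 13029/2 = √(180 - 2/79)/2 - 13029/2 = √(14218/79)/2 - 13029/2 = (√1123222/79)/2 - 13029/2 = √1123222/158 - 13029/2 = -13029/2 + √1123222/158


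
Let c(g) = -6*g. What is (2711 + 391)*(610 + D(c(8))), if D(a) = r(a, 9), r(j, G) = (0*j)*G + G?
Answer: 1920138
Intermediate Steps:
r(j, G) = G (r(j, G) = 0*G + G = 0 + G = G)
D(a) = 9
(2711 + 391)*(610 + D(c(8))) = (2711 + 391)*(610 + 9) = 3102*619 = 1920138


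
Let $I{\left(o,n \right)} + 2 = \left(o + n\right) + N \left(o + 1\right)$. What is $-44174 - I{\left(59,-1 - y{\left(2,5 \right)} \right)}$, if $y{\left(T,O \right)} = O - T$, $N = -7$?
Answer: $-43807$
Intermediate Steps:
$I{\left(o,n \right)} = -9 + n - 6 o$ ($I{\left(o,n \right)} = -2 - \left(- n - o + 7 \left(o + 1\right)\right) = -2 - \left(- n - o + 7 \left(1 + o\right)\right) = -2 - \left(7 - n + 6 o\right) = -9 + n - 6 o$)
$-44174 - I{\left(59,-1 - y{\left(2,5 \right)} \right)} = -44174 - \left(-9 - \left(6 - 2\right) - 354\right) = -44174 - \left(-9 - 4 - 354\right) = -44174 - -367 = -44174 + 367 = -43807$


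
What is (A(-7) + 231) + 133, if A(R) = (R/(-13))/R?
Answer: 4731/13 ≈ 363.92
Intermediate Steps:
A(R) = -1/13 (A(R) = (R*(-1/13))/R = (-R/13)/R = -1/13)
(A(-7) + 231) + 133 = (-1/13 + 231) + 133 = 3002/13 + 133 = 4731/13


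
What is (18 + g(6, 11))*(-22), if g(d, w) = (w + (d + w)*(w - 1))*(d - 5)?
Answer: -4378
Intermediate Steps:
g(d, w) = (-5 + d)*(w + (-1 + w)*(d + w)) (g(d, w) = (w + (d + w)*(-1 + w))*(-5 + d) = (w + (-1 + w)*(d + w))*(-5 + d) = (-5 + d)*(w + (-1 + w)*(d + w)))
(18 + g(6, 11))*(-22) = (18 + (-1*6**2 - 5*11**2 + 5*6 + 6*11**2 + 11*6**2 - 5*6*11))*(-22) = (18 + (-1*36 - 5*121 + 30 + 6*121 + 11*36 - 330))*(-22) = (18 + (-36 - 605 + 30 + 726 + 396 - 330))*(-22) = (18 + 181)*(-22) = 199*(-22) = -4378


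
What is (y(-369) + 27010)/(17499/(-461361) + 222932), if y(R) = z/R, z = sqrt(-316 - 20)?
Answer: 4153786870/34284037651 - 615148*I*sqrt(21)/12650809893219 ≈ 0.12116 - 2.2283e-7*I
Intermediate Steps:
z = 4*I*sqrt(21) (z = sqrt(-336) = 4*I*sqrt(21) ≈ 18.33*I)
y(R) = 4*I*sqrt(21)/R (y(R) = (4*I*sqrt(21))/R = 4*I*sqrt(21)/R)
(y(-369) + 27010)/(17499/(-461361) + 222932) = (4*I*sqrt(21)/(-369) + 27010)/(17499/(-461361) + 222932) = (4*I*sqrt(21)*(-1/369) + 27010)/(17499*(-1/461361) + 222932) = (-4*I*sqrt(21)/369 + 27010)/(-5833/153787 + 222932) = (27010 - 4*I*sqrt(21)/369)/(34284037651/153787) = (27010 - 4*I*sqrt(21)/369)*(153787/34284037651) = 4153786870/34284037651 - 615148*I*sqrt(21)/12650809893219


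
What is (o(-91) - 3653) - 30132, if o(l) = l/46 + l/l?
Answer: -1554155/46 ≈ -33786.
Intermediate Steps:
o(l) = 1 + l/46 (o(l) = l*(1/46) + 1 = l/46 + 1 = 1 + l/46)
(o(-91) - 3653) - 30132 = ((1 + (1/46)*(-91)) - 3653) - 30132 = ((1 - 91/46) - 3653) - 30132 = (-45/46 - 3653) - 30132 = -168083/46 - 30132 = -1554155/46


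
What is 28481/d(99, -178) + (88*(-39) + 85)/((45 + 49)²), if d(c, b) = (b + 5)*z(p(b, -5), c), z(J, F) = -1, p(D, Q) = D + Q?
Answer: 251079085/1528628 ≈ 164.25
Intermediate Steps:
d(c, b) = -5 - b (d(c, b) = (b + 5)*(-1) = (5 + b)*(-1) = -5 - b)
28481/d(99, -178) + (88*(-39) + 85)/((45 + 49)²) = 28481/(-5 - 1*(-178)) + (88*(-39) + 85)/((45 + 49)²) = 28481/(-5 + 178) + (-3432 + 85)/(94²) = 28481/173 - 3347/8836 = 251079085/1528628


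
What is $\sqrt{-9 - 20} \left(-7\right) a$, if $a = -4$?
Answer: $28 i \sqrt{29} \approx 150.78 i$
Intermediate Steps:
$\sqrt{-9 - 20} \left(-7\right) a = \sqrt{-9 - 20} \left(-7\right) \left(-4\right) = \sqrt{-29} \left(-7\right) \left(-4\right) = i \sqrt{29} \left(-7\right) \left(-4\right) = - 7 i \sqrt{29} \left(-4\right) = 28 i \sqrt{29}$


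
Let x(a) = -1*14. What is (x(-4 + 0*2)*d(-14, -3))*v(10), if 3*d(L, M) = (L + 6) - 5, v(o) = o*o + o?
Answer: 20020/3 ≈ 6673.3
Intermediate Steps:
v(o) = o + o**2 (v(o) = o**2 + o = o + o**2)
x(a) = -14
d(L, M) = 1/3 + L/3 (d(L, M) = ((L + 6) - 5)/3 = ((6 + L) - 5)/3 = (1 + L)/3 = 1/3 + L/3)
(x(-4 + 0*2)*d(-14, -3))*v(10) = (-14*(1/3 + (1/3)*(-14)))*(10*(1 + 10)) = (-14*(1/3 - 14/3))*(10*11) = -14*(-13/3)*110 = (182/3)*110 = 20020/3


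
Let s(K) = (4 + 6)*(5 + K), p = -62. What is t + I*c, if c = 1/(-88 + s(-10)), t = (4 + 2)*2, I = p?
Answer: 859/69 ≈ 12.449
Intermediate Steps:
I = -62
s(K) = 50 + 10*K (s(K) = 10*(5 + K) = 50 + 10*K)
t = 12 (t = 6*2 = 12)
c = -1/138 (c = 1/(-88 + (50 + 10*(-10))) = 1/(-88 + (50 - 100)) = 1/(-88 - 50) = 1/(-138) = -1/138 ≈ -0.0072464)
t + I*c = 12 - 62*(-1/138) = 12 + 31/69 = 859/69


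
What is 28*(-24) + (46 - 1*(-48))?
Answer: -578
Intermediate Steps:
28*(-24) + (46 - 1*(-48)) = -672 + (46 + 48) = -672 + 94 = -578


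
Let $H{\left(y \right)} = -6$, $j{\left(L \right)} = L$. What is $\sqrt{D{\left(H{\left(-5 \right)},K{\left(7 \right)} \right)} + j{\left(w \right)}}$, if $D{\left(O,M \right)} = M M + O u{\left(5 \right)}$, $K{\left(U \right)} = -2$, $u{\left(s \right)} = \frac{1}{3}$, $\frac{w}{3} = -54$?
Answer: $4 i \sqrt{10} \approx 12.649 i$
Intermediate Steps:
$w = -162$ ($w = 3 \left(-54\right) = -162$)
$u{\left(s \right)} = \frac{1}{3}$
$D{\left(O,M \right)} = M^{2} + \frac{O}{3}$ ($D{\left(O,M \right)} = M M + O \frac{1}{3} = M^{2} + \frac{O}{3}$)
$\sqrt{D{\left(H{\left(-5 \right)},K{\left(7 \right)} \right)} + j{\left(w \right)}} = \sqrt{\left(\left(-2\right)^{2} + \frac{1}{3} \left(-6\right)\right) - 162} = \sqrt{\left(4 - 2\right) - 162} = \sqrt{2 - 162} = \sqrt{-160} = 4 i \sqrt{10}$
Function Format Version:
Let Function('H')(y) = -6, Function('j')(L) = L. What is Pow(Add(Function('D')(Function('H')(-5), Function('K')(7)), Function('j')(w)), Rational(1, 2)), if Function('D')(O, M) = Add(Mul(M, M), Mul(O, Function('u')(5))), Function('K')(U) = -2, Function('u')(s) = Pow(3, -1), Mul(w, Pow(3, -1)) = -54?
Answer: Mul(4, I, Pow(10, Rational(1, 2))) ≈ Mul(12.649, I)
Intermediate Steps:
w = -162 (w = Mul(3, -54) = -162)
Function('u')(s) = Rational(1, 3)
Function('D')(O, M) = Add(Pow(M, 2), Mul(Rational(1, 3), O)) (Function('D')(O, M) = Add(Mul(M, M), Mul(O, Rational(1, 3))) = Add(Pow(M, 2), Mul(Rational(1, 3), O)))
Pow(Add(Function('D')(Function('H')(-5), Function('K')(7)), Function('j')(w)), Rational(1, 2)) = Pow(Add(Add(Pow(-2, 2), Mul(Rational(1, 3), -6)), -162), Rational(1, 2)) = Pow(Add(Add(4, -2), -162), Rational(1, 2)) = Pow(Add(2, -162), Rational(1, 2)) = Pow(-160, Rational(1, 2)) = Mul(4, I, Pow(10, Rational(1, 2)))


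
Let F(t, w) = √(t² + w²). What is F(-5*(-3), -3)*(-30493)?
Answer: -91479*√26 ≈ -4.6645e+5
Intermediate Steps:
F(-5*(-3), -3)*(-30493) = √((-5*(-3))² + (-3)²)*(-30493) = √(15² + 9)*(-30493) = √(225 + 9)*(-30493) = √234*(-30493) = (3*√26)*(-30493) = -91479*√26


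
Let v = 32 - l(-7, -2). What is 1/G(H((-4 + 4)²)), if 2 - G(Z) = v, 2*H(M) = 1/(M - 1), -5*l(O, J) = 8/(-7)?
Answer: -35/1042 ≈ -0.033589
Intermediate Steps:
l(O, J) = 8/35 (l(O, J) = -8/(5*(-7)) = -8*(-1)/(5*7) = -⅕*(-8/7) = 8/35)
H(M) = 1/(2*(-1 + M)) (H(M) = 1/(2*(M - 1)) = 1/(2*(-1 + M)))
v = 1112/35 (v = 32 - 1*8/35 = 32 - 8/35 = 1112/35 ≈ 31.771)
G(Z) = -1042/35 (G(Z) = 2 - 1*1112/35 = 2 - 1112/35 = -1042/35)
1/G(H((-4 + 4)²)) = 1/(-1042/35) = -35/1042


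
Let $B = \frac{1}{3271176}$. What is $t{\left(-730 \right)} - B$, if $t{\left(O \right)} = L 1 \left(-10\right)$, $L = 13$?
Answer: $- \frac{425252881}{3271176} \approx -130.0$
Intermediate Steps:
$t{\left(O \right)} = -130$ ($t{\left(O \right)} = 13 \cdot 1 \left(-10\right) = 13 \left(-10\right) = -130$)
$B = \frac{1}{3271176} \approx 3.057 \cdot 10^{-7}$
$t{\left(-730 \right)} - B = -130 - \frac{1}{3271176} = - \frac{425252881}{3271176}$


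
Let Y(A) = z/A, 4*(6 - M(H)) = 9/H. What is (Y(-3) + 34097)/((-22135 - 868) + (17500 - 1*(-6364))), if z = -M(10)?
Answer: 194851/4920 ≈ 39.604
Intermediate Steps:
M(H) = 6 - 9/(4*H)
z = -231/40 (z = -(6 - 9/4/10) = -(6 - 9/4*1/10) = -(6 - 9/40) = -1*231/40 = -231/40 ≈ -5.7750)
Y(A) = -231/(40*A)
(Y(-3) + 34097)/((-22135 - 868) + (17500 - 1*(-6364))) = (-231/40/(-3) + 34097)/((-22135 - 868) + (17500 - 1*(-6364))) = (-231/40*(-1/3) + 34097)/(-23003 + (17500 + 6364)) = (77/40 + 34097)/(-23003 + 23864) = (1363957/40)/861 = (1363957/40)*(1/861) = 194851/4920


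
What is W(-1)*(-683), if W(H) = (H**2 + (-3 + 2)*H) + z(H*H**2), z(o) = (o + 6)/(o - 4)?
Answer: -683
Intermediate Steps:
z(o) = (6 + o)/(-4 + o)
W(H) = H**2 - H + (6 + H**3)/(-4 + H**3) (W(H) = (H**2 + (-3 + 2)*H) + (6 + H*H**2)/(-4 + H*H**2) = (H**2 - H) + (6 + H**3)/(-4 + H**3) = H**2 - H + (6 + H**3)/(-4 + H**3))
W(-1)*(-683) = ((6 + (-1)**3 - (-1 - 1)*(-4 + (-1)**3))/(-4 + (-1)**3))*(-683) = ((6 - 1 - 1*(-2)*(-4 - 1))/(-4 - 1))*(-683) = ((6 - 1 - 1*(-2)*(-5))/(-5))*(-683) = -(6 - 1 - 10)/5*(-683) = -1/5*(-5)*(-683) = 1*(-683) = -683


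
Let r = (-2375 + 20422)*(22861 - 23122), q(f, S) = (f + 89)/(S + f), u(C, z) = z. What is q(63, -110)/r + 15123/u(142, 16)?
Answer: 3347968290959/3542120784 ≈ 945.19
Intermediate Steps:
q(f, S) = (89 + f)/(S + f)
r = -4710267 (r = 18047*(-261) = -4710267)
q(63, -110)/r + 15123/u(142, 16) = ((89 + 63)/(-110 + 63))/(-4710267) + 15123/16 = (152/(-47))*(-1/4710267) + 15123*(1/16) = -1/47*152*(-1/4710267) + 15123/16 = -152/47*(-1/4710267) + 15123/16 = 152/221382549 + 15123/16 = 3347968290959/3542120784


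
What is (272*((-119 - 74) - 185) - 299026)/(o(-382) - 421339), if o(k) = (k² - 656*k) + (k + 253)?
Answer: 200921/12476 ≈ 16.105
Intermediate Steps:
o(k) = 253 + k² - 655*k (o(k) = (k² - 656*k) + (253 + k) = 253 + k² - 655*k)
(272*((-119 - 74) - 185) - 299026)/(o(-382) - 421339) = (272*((-119 - 74) - 185) - 299026)/((253 + (-382)² - 655*(-382)) - 421339) = (272*(-193 - 185) - 299026)/((253 + 145924 + 250210) - 421339) = (272*(-378) - 299026)/(396387 - 421339) = (-102816 - 299026)/(-24952) = -401842*(-1/24952) = 200921/12476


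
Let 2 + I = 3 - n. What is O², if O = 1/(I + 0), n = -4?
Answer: 1/25 ≈ 0.040000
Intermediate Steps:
I = 5 (I = -2 + (3 - 1*(-4)) = -2 + (3 + 4) = -2 + 7 = 5)
O = ⅕ (O = 1/(5 + 0) = 1/5 = ⅕ ≈ 0.20000)
O² = (⅕)² = 1/25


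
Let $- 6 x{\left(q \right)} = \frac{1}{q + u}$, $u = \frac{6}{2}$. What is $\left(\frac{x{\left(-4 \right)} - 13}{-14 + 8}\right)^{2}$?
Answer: $\frac{5929}{1296} \approx 4.5748$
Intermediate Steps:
$u = 3$ ($u = 6 \cdot \frac{1}{2} = 3$)
$x{\left(q \right)} = - \frac{1}{6 \left(3 + q\right)}$ ($x{\left(q \right)} = - \frac{1}{6 \left(q + 3\right)} = - \frac{1}{6 \left(3 + q\right)}$)
$\left(\frac{x{\left(-4 \right)} - 13}{-14 + 8}\right)^{2} = \left(\frac{- \frac{1}{18 + 6 \left(-4\right)} - 13}{-14 + 8}\right)^{2} = \left(\frac{- \frac{1}{18 - 24} - 13}{-6}\right)^{2} = \left(\left(- \frac{1}{-6} - 13\right) \left(- \frac{1}{6}\right)\right)^{2} = \left(\left(\left(-1\right) \left(- \frac{1}{6}\right) - 13\right) \left(- \frac{1}{6}\right)\right)^{2} = \left(\left(\frac{1}{6} - 13\right) \left(- \frac{1}{6}\right)\right)^{2} = \left(\left(- \frac{77}{6}\right) \left(- \frac{1}{6}\right)\right)^{2} = \left(\frac{77}{36}\right)^{2} = \frac{5929}{1296}$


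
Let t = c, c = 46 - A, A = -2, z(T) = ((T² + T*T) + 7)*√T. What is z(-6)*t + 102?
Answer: 102 + 3792*I*√6 ≈ 102.0 + 9288.5*I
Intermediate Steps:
z(T) = √T*(7 + 2*T²) (z(T) = ((T² + T²) + 7)*√T = (2*T² + 7)*√T = (7 + 2*T²)*√T = √T*(7 + 2*T²))
c = 48 (c = 46 - 1*(-2) = 46 + 2 = 48)
t = 48
z(-6)*t + 102 = (√(-6)*(7 + 2*(-6)²))*48 + 102 = ((I*√6)*(7 + 2*36))*48 + 102 = ((I*√6)*(7 + 72))*48 + 102 = ((I*√6)*79)*48 + 102 = (79*I*√6)*48 + 102 = 3792*I*√6 + 102 = 102 + 3792*I*√6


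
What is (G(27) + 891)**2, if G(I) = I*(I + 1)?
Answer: 2712609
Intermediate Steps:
G(I) = I*(1 + I)
(G(27) + 891)**2 = (27*(1 + 27) + 891)**2 = (27*28 + 891)**2 = (756 + 891)**2 = 1647**2 = 2712609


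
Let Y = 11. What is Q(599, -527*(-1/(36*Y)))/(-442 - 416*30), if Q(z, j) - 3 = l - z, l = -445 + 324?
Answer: 717/12922 ≈ 0.055487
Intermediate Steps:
l = -121
Q(z, j) = -118 - z (Q(z, j) = 3 + (-121 - z) = -118 - z)
Q(599, -527*(-1/(36*Y)))/(-442 - 416*30) = (-118 - 1*599)/(-442 - 416*30) = (-118 - 599)/(-442 - 12480) = -717/(-12922) = -717*(-1/12922) = 717/12922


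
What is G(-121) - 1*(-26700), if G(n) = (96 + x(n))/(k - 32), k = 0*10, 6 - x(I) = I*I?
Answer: 868939/32 ≈ 27154.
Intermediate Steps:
x(I) = 6 - I**2 (x(I) = 6 - I*I = 6 - I**2)
k = 0
G(n) = -51/16 + n**2/32 (G(n) = (96 + (6 - n**2))/(0 - 32) = (102 - n**2)/(-32) = (102 - n**2)*(-1/32) = -51/16 + n**2/32)
G(-121) - 1*(-26700) = (-51/16 + (1/32)*(-121)**2) - 1*(-26700) = (-51/16 + (1/32)*14641) + 26700 = (-51/16 + 14641/32) + 26700 = 14539/32 + 26700 = 868939/32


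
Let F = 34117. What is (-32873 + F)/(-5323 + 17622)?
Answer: 1244/12299 ≈ 0.10115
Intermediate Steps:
(-32873 + F)/(-5323 + 17622) = (-32873 + 34117)/(-5323 + 17622) = 1244/12299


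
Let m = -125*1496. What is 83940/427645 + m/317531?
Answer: -10663212572/27158108899 ≈ -0.39263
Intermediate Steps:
m = -187000
83940/427645 + m/317531 = 83940/427645 - 187000/317531 = 83940*(1/427645) - 187000*1/317531 = 16788/85529 - 187000/317531 = -10663212572/27158108899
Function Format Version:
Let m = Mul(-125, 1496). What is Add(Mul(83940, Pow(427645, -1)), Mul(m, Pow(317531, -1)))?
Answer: Rational(-10663212572, 27158108899) ≈ -0.39263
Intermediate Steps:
m = -187000
Add(Mul(83940, Pow(427645, -1)), Mul(m, Pow(317531, -1))) = Add(Mul(83940, Pow(427645, -1)), Mul(-187000, Pow(317531, -1))) = Add(Mul(83940, Rational(1, 427645)), Mul(-187000, Rational(1, 317531))) = Add(Rational(16788, 85529), Rational(-187000, 317531)) = Rational(-10663212572, 27158108899)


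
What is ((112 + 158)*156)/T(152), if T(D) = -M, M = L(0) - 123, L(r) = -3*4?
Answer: 312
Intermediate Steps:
L(r) = -12
M = -135 (M = -12 - 123 = -135)
T(D) = 135 (T(D) = -1*(-135) = 135)
((112 + 158)*156)/T(152) = ((112 + 158)*156)/135 = (270*156)*(1/135) = 42120*(1/135) = 312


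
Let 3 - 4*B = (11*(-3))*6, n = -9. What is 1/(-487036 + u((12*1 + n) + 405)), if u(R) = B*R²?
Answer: 1/7877780 ≈ 1.2694e-7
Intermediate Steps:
B = 201/4 (B = ¾ - 11*(-3)*6/4 = ¾ - (-33)*6/4 = ¾ - ¼*(-198) = ¾ + 99/2 = 201/4 ≈ 50.250)
u(R) = 201*R²/4
1/(-487036 + u((12*1 + n) + 405)) = 1/(-487036 + 201*((12*1 - 9) + 405)²/4) = 1/(-487036 + 201*((12 - 9) + 405)²/4) = 1/(-487036 + 201*(3 + 405)²/4) = 1/(-487036 + (201/4)*408²) = 1/(-487036 + (201/4)*166464) = 1/(-487036 + 8364816) = 1/7877780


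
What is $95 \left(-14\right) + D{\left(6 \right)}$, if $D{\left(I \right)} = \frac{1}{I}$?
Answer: $- \frac{7979}{6} \approx -1329.8$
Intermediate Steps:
$95 \left(-14\right) + D{\left(6 \right)} = 95 \left(-14\right) + \frac{1}{6} = -1330 + \frac{1}{6} = - \frac{7979}{6}$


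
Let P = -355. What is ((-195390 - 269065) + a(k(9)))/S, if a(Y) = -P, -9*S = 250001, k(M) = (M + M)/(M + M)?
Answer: 4176900/250001 ≈ 16.708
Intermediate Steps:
k(M) = 1 (k(M) = (2*M)/((2*M)) = (2*M)*(1/(2*M)) = 1)
S = -250001/9 (S = -⅑*250001 = -250001/9 ≈ -27778.)
a(Y) = 355 (a(Y) = -1*(-355) = 355)
((-195390 - 269065) + a(k(9)))/S = ((-195390 - 269065) + 355)/(-250001/9) = (-464455 + 355)*(-9/250001) = -464100*(-9/250001) = 4176900/250001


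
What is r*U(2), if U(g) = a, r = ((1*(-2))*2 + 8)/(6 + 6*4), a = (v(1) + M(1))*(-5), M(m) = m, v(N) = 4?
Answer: -10/3 ≈ -3.3333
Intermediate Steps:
a = -25 (a = (4 + 1)*(-5) = 5*(-5) = -25)
r = 2/15 (r = (-2*2 + 8)/(6 + 24) = (-4 + 8)/30 = 4*(1/30) = 2/15 ≈ 0.13333)
U(g) = -25
r*U(2) = (2/15)*(-25) = -10/3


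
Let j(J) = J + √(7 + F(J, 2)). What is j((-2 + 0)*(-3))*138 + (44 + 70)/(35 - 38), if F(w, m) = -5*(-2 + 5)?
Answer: 790 + 276*I*√2 ≈ 790.0 + 390.32*I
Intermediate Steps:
F(w, m) = -15 (F(w, m) = -5*3 = -15)
j(J) = J + 2*I*√2 (j(J) = J + √(7 - 15) = J + √(-8) = J + 2*I*√2)
j((-2 + 0)*(-3))*138 + (44 + 70)/(35 - 38) = ((-2 + 0)*(-3) + 2*I*√2)*138 + (44 + 70)/(35 - 38) = (-2*(-3) + 2*I*√2)*138 + 114/(-3) = (6 + 2*I*√2)*138 + 114*(-⅓) = (828 + 276*I*√2) - 38 = 790 + 276*I*√2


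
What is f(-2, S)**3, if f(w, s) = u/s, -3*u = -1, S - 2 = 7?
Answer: 1/19683 ≈ 5.0805e-5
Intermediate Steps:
S = 9 (S = 2 + 7 = 9)
u = 1/3 (u = -1/3*(-1) = 1/3 ≈ 0.33333)
f(w, s) = 1/(3*s)
f(-2, S)**3 = ((1/3)/9)**3 = ((1/3)*(1/9))**3 = (1/27)**3 = 1/19683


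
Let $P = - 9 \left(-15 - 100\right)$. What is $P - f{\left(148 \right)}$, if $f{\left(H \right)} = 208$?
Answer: $827$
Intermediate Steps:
$P = 1035$ ($P = \left(-9\right) \left(-115\right) = 1035$)
$P - f{\left(148 \right)} = 1035 - 208 = 827$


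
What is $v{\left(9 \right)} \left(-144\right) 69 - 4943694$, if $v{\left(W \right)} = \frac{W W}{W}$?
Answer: $-5033118$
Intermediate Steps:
$v{\left(W \right)} = W$ ($v{\left(W \right)} = \frac{W^{2}}{W} = W$)
$v{\left(9 \right)} \left(-144\right) 69 - 4943694 = 9 \left(-144\right) 69 - 4943694 = \left(-1296\right) 69 - 4943694 = -89424 - 4943694 = -5033118$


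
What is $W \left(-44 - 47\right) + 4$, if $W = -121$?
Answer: $11015$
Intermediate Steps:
$W \left(-44 - 47\right) + 4 = - 121 \left(-44 - 47\right) + 4 = \left(-121\right) \left(-91\right) + 4 = 11011 + 4 = 11015$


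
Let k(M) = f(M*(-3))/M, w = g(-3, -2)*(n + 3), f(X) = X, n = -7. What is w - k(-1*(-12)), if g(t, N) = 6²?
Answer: -141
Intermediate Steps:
g(t, N) = 36
w = -144 (w = 36*(-7 + 3) = 36*(-4) = -144)
k(M) = -3 (k(M) = (M*(-3))/M = (-3*M)/M = -3)
w - k(-1*(-12)) = -144 - 1*(-3) = -144 + 3 = -141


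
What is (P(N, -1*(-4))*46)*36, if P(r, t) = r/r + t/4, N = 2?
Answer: 3312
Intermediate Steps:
P(r, t) = 1 + t/4 (P(r, t) = 1 + t*(¼) = 1 + t/4)
(P(N, -1*(-4))*46)*36 = ((1 + (-1*(-4))/4)*46)*36 = ((1 + (¼)*4)*46)*36 = ((1 + 1)*46)*36 = (2*46)*36 = 92*36 = 3312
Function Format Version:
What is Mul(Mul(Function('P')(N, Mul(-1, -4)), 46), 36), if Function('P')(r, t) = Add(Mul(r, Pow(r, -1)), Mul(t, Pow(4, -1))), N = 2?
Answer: 3312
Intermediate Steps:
Function('P')(r, t) = Add(1, Mul(Rational(1, 4), t)) (Function('P')(r, t) = Add(1, Mul(t, Rational(1, 4))) = Add(1, Mul(Rational(1, 4), t)))
Mul(Mul(Function('P')(N, Mul(-1, -4)), 46), 36) = Mul(Mul(Add(1, Mul(Rational(1, 4), Mul(-1, -4))), 46), 36) = Mul(Mul(Add(1, Mul(Rational(1, 4), 4)), 46), 36) = Mul(Mul(Add(1, 1), 46), 36) = Mul(Mul(2, 46), 36) = Mul(92, 36) = 3312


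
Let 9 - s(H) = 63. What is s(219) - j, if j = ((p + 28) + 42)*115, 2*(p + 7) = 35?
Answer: -18623/2 ≈ -9311.5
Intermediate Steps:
p = 21/2 (p = -7 + (1/2)*35 = -7 + 35/2 = 21/2 ≈ 10.500)
s(H) = -54 (s(H) = 9 - 1*63 = 9 - 63 = -54)
j = 18515/2 (j = ((21/2 + 28) + 42)*115 = (77/2 + 42)*115 = (161/2)*115 = 18515/2 ≈ 9257.5)
s(219) - j = -54 - 1*18515/2 = -54 - 18515/2 = -18623/2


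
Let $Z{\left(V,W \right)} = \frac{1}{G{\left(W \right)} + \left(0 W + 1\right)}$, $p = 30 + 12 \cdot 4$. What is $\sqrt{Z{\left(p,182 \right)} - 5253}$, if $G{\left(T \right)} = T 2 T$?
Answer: $\frac{2 i \sqrt{640418034139}}{22083} \approx 72.478 i$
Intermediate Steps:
$p = 78$ ($p = 30 + 48 = 78$)
$G{\left(T \right)} = 2 T^{2}$ ($G{\left(T \right)} = 2 T T = 2 T^{2}$)
$Z{\left(V,W \right)} = \frac{1}{1 + 2 W^{2}}$ ($Z{\left(V,W \right)} = \frac{1}{2 W^{2} + \left(0 W + 1\right)} = \frac{1}{2 W^{2} + \left(0 + 1\right)} = \frac{1}{2 W^{2} + 1} = \frac{1}{1 + 2 W^{2}}$)
$\sqrt{Z{\left(p,182 \right)} - 5253} = \sqrt{\frac{1}{1 + 2 \cdot 182^{2}} - 5253} = \sqrt{\frac{1}{1 + 2 \cdot 33124} - 5253} = \sqrt{\frac{1}{1 + 66248} - 5253} = \sqrt{\frac{1}{66249} - 5253} = \sqrt{- \frac{348005996}{66249}} = \frac{2 i \sqrt{640418034139}}{22083}$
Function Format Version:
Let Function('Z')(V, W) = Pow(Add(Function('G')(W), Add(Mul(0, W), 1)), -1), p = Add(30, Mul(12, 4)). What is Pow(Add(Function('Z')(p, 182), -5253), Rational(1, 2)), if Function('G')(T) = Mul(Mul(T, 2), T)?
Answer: Mul(Rational(2, 22083), I, Pow(640418034139, Rational(1, 2))) ≈ Mul(72.478, I)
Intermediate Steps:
p = 78 (p = Add(30, 48) = 78)
Function('G')(T) = Mul(2, Pow(T, 2)) (Function('G')(T) = Mul(Mul(2, T), T) = Mul(2, Pow(T, 2)))
Function('Z')(V, W) = Pow(Add(1, Mul(2, Pow(W, 2))), -1) (Function('Z')(V, W) = Pow(Add(Mul(2, Pow(W, 2)), Add(Mul(0, W), 1)), -1) = Pow(Add(Mul(2, Pow(W, 2)), Add(0, 1)), -1) = Pow(Add(Mul(2, Pow(W, 2)), 1), -1) = Pow(Add(1, Mul(2, Pow(W, 2))), -1))
Pow(Add(Function('Z')(p, 182), -5253), Rational(1, 2)) = Pow(Add(Pow(Add(1, Mul(2, Pow(182, 2))), -1), -5253), Rational(1, 2)) = Pow(Add(Pow(Add(1, Mul(2, 33124)), -1), -5253), Rational(1, 2)) = Pow(Add(Pow(Add(1, 66248), -1), -5253), Rational(1, 2)) = Pow(Add(Pow(66249, -1), -5253), Rational(1, 2)) = Pow(Add(Rational(1, 66249), -5253), Rational(1, 2)) = Pow(Rational(-348005996, 66249), Rational(1, 2)) = Mul(Rational(2, 22083), I, Pow(640418034139, Rational(1, 2)))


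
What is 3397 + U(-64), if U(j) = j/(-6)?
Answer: 10223/3 ≈ 3407.7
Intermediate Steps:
U(j) = -j/6 (U(j) = j*(-1/6) = -j/6)
3397 + U(-64) = 3397 - 1/6*(-64) = 3397 + 32/3 = 10223/3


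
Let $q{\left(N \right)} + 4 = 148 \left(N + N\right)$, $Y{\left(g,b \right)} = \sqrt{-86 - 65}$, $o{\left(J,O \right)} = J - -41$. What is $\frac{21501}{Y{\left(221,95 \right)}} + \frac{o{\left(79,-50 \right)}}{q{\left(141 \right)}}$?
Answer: $\frac{30}{10433} - \frac{21501 i \sqrt{151}}{151} \approx 0.0028755 - 1749.7 i$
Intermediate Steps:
$o{\left(J,O \right)} = 41 + J$ ($o{\left(J,O \right)} = J + 41 = 41 + J$)
$Y{\left(g,b \right)} = i \sqrt{151}$ ($Y{\left(g,b \right)} = \sqrt{-151} = i \sqrt{151}$)
$q{\left(N \right)} = -4 + 296 N$ ($q{\left(N \right)} = -4 + 148 \left(N + N\right) = -4 + 148 \cdot 2 N = -4 + 296 N$)
$\frac{21501}{Y{\left(221,95 \right)}} + \frac{o{\left(79,-50 \right)}}{q{\left(141 \right)}} = \frac{21501}{i \sqrt{151}} + \frac{41 + 79}{-4 + 296 \cdot 141} = 21501 \left(- \frac{i \sqrt{151}}{151}\right) + \frac{120}{-4 + 41736} = - \frac{21501 i \sqrt{151}}{151} + \frac{120}{41732} = - \frac{21501 i \sqrt{151}}{151} + 120 \cdot \frac{1}{41732} = - \frac{21501 i \sqrt{151}}{151} + \frac{30}{10433} = \frac{30}{10433} - \frac{21501 i \sqrt{151}}{151}$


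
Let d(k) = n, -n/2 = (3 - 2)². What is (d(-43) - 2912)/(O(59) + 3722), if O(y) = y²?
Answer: -2914/7203 ≈ -0.40455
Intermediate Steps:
n = -2 (n = -2*(3 - 2)² = -2*1² = -2*1 = -2)
d(k) = -2
(d(-43) - 2912)/(O(59) + 3722) = (-2 - 2912)/(59² + 3722) = -2914/(3481 + 3722) = -2914/7203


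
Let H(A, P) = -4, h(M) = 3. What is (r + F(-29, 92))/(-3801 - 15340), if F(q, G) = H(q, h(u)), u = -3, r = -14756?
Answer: 14760/19141 ≈ 0.77112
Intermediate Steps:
F(q, G) = -4
(r + F(-29, 92))/(-3801 - 15340) = (-14756 - 4)/(-3801 - 15340) = -14760/(-19141) = -14760*(-1/19141) = 14760/19141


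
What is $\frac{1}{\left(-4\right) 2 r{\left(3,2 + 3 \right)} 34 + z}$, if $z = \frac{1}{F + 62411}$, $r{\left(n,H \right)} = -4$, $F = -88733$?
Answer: $\frac{26322}{28638335} \approx 0.00091912$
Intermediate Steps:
$z = - \frac{1}{26322}$ ($z = \frac{1}{-88733 + 62411} = \frac{1}{-26322} = - \frac{1}{26322} \approx -3.7991 \cdot 10^{-5}$)
$\frac{1}{\left(-4\right) 2 r{\left(3,2 + 3 \right)} 34 + z} = \frac{1}{\left(-4\right) 2 \left(-4\right) 34 - \frac{1}{26322}} = \frac{1}{\left(-8\right) \left(-4\right) 34 - \frac{1}{26322}} = \frac{1}{32 \cdot 34 - \frac{1}{26322}} = \frac{1}{1088 - \frac{1}{26322}} = \frac{1}{\frac{28638335}{26322}} = \frac{26322}{28638335}$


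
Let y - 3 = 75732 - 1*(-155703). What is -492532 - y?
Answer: -723970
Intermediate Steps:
y = 231438 (y = 3 + (75732 - 1*(-155703)) = 3 + (75732 + 155703) = 3 + 231435 = 231438)
-492532 - y = -492532 - 1*231438 = -492532 - 231438 = -723970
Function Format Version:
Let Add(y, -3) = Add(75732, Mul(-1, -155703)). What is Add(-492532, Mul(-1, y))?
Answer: -723970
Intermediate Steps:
y = 231438 (y = Add(3, Add(75732, Mul(-1, -155703))) = Add(3, Add(75732, 155703)) = Add(3, 231435) = 231438)
Add(-492532, Mul(-1, y)) = Add(-492532, Mul(-1, 231438)) = Add(-492532, -231438) = -723970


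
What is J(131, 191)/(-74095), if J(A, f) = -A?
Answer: 131/74095 ≈ 0.0017680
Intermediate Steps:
J(131, 191)/(-74095) = -1*131/(-74095) = -131*(-1/74095) = 131/74095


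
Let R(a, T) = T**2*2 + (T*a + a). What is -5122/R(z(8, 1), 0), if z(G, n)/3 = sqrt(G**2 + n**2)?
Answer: -394*sqrt(65)/15 ≈ -211.77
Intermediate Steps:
z(G, n) = 3*sqrt(G**2 + n**2)
R(a, T) = a + 2*T**2 + T*a (R(a, T) = 2*T**2 + (a + T*a) = a + 2*T**2 + T*a)
-5122/R(z(8, 1), 0) = -5122/(3*sqrt(8**2 + 1**2) + 2*0**2 + 0*(3*sqrt(8**2 + 1**2))) = -5122/(3*sqrt(64 + 1) + 2*0 + 0*(3*sqrt(64 + 1))) = -5122/(3*sqrt(65) + 0 + 0*(3*sqrt(65))) = -5122/(3*sqrt(65) + 0 + 0) = -5122*sqrt(65)/195 = -394*sqrt(65)/15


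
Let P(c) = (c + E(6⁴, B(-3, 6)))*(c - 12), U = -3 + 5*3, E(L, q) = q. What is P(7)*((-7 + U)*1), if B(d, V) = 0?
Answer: -175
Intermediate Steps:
U = 12 (U = -3 + 15 = 12)
P(c) = c*(-12 + c) (P(c) = (c + 0)*(c - 12) = c*(-12 + c))
P(7)*((-7 + U)*1) = (7*(-12 + 7))*((-7 + 12)*1) = (7*(-5))*(5*1) = -35*5 = -175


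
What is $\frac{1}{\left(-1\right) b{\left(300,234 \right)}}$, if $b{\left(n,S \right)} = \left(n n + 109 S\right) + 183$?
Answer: $- \frac{1}{115689} \approx -8.6439 \cdot 10^{-6}$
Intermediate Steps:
$b{\left(n,S \right)} = 183 + n^{2} + 109 S$ ($b{\left(n,S \right)} = \left(n^{2} + 109 S\right) + 183 = 183 + n^{2} + 109 S$)
$\frac{1}{\left(-1\right) b{\left(300,234 \right)}} = \frac{1}{\left(-1\right) \left(183 + 300^{2} + 109 \cdot 234\right)} = \frac{1}{\left(-1\right) \left(183 + 90000 + 25506\right)} = \frac{1}{\left(-1\right) 115689} = \frac{1}{-115689} = - \frac{1}{115689}$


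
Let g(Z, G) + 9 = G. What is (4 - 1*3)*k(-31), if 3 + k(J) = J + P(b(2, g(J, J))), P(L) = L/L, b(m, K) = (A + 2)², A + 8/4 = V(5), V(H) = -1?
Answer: -33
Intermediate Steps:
g(Z, G) = -9 + G
A = -3 (A = -2 - 1 = -3)
b(m, K) = 1 (b(m, K) = (-3 + 2)² = (-1)² = 1)
P(L) = 1
k(J) = -2 + J (k(J) = -3 + (J + 1) = -3 + (1 + J) = -2 + J)
(4 - 1*3)*k(-31) = (4 - 1*3)*(-2 - 31) = (4 - 3)*(-33) = 1*(-33) = -33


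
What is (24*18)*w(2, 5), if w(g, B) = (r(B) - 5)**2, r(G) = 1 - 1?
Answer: 10800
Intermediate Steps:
r(G) = 0
w(g, B) = 25 (w(g, B) = (0 - 5)**2 = (-5)**2 = 25)
(24*18)*w(2, 5) = (24*18)*25 = 432*25 = 10800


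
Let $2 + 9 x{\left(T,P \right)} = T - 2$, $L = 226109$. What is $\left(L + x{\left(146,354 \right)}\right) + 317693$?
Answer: $\frac{4894360}{9} \approx 5.4382 \cdot 10^{5}$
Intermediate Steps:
$x{\left(T,P \right)} = - \frac{4}{9} + \frac{T}{9}$ ($x{\left(T,P \right)} = - \frac{2}{9} + \frac{T - 2}{9} = - \frac{2}{9} + \frac{-2 + T}{9} = - \frac{2}{9} + \left(- \frac{2}{9} + \frac{T}{9}\right) = - \frac{4}{9} + \frac{T}{9}$)
$\left(L + x{\left(146,354 \right)}\right) + 317693 = \left(226109 + \left(- \frac{4}{9} + \frac{1}{9} \cdot 146\right)\right) + 317693 = \left(226109 + \left(- \frac{4}{9} + \frac{146}{9}\right)\right) + 317693 = \left(226109 + \frac{142}{9}\right) + 317693 = \frac{2035123}{9} + 317693 = \frac{4894360}{9}$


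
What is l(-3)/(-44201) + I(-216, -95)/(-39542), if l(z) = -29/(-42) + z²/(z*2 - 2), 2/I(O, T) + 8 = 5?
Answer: 3918539/146814859128 ≈ 2.6690e-5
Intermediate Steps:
I(O, T) = -⅔ (I(O, T) = 2/(-8 + 5) = 2/(-3) = 2*(-⅓) = -⅔)
l(z) = 29/42 + z²/(-2 + 2*z) (l(z) = -29*(-1/42) + z²/(2*z - 2) = 29/42 + z²/(-2 + 2*z))
l(-3)/(-44201) + I(-216, -95)/(-39542) = ((-29 + 21*(-3)² + 29*(-3))/(42*(-1 - 3)))/(-44201) - ⅔/(-39542) = ((1/42)*(-29 + 21*9 - 87)/(-4))*(-1/44201) - ⅔*(-1/39542) = ((1/42)*(-¼)*(-29 + 189 - 87))*(-1/44201) + 1/59313 = ((1/42)*(-¼)*73)*(-1/44201) + 1/59313 = -73/168*(-1/44201) + 1/59313 = 73/7425768 + 1/59313 = 3918539/146814859128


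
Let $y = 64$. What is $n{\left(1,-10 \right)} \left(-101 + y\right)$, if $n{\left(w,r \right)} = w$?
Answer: $-37$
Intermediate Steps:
$n{\left(1,-10 \right)} \left(-101 + y\right) = 1 \left(-101 + 64\right) = 1 \left(-37\right) = -37$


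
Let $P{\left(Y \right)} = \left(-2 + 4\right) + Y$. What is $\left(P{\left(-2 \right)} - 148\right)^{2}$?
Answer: $21904$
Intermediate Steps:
$P{\left(Y \right)} = 2 + Y$
$\left(P{\left(-2 \right)} - 148\right)^{2} = \left(\left(2 - 2\right) - 148\right)^{2} = \left(0 - 148\right)^{2} = \left(-148\right)^{2} = 21904$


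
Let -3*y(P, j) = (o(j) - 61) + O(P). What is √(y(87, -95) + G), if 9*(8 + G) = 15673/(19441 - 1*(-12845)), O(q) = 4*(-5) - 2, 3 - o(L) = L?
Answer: I*√121453119654/96858 ≈ 3.5981*I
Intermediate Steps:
o(L) = 3 - L
O(q) = -22 (O(q) = -20 - 2 = -22)
y(P, j) = 80/3 + j/3 (y(P, j) = -(((3 - j) - 61) - 22)/3 = -((-58 - j) - 22)/3 = -(-80 - j)/3 = 80/3 + j/3)
G = -2308919/290574 (G = -8 + (15673/(19441 - 1*(-12845)))/9 = -8 + (15673/(19441 + 12845))/9 = -8 + (15673/32286)/9 = -8 + (15673*(1/32286))/9 = -8 + (⅑)*(15673/32286) = -8 + 15673/290574 = -2308919/290574 ≈ -7.9461)
√(y(87, -95) + G) = √((80/3 + (⅓)*(-95)) - 2308919/290574) = √((80/3 - 95/3) - 2308919/290574) = √(-5 - 2308919/290574) = √(-3761789/290574) = I*√121453119654/96858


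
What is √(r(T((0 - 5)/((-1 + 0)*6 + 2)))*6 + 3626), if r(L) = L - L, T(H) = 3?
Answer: 7*√74 ≈ 60.216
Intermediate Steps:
r(L) = 0
√(r(T((0 - 5)/((-1 + 0)*6 + 2)))*6 + 3626) = √(0*6 + 3626) = √(0 + 3626) = √3626 = 7*√74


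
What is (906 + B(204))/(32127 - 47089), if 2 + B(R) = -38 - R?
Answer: -331/7481 ≈ -0.044245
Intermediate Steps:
B(R) = -40 - R (B(R) = -2 + (-38 - R) = -40 - R)
(906 + B(204))/(32127 - 47089) = (906 + (-40 - 1*204))/(32127 - 47089) = (906 + (-40 - 204))/(-14962) = (906 - 244)*(-1/14962) = 662*(-1/14962) = -331/7481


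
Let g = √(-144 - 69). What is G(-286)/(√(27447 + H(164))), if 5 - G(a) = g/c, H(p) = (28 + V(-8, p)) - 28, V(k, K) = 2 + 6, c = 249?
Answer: √95*(1245 - I*√213)/402135 ≈ 0.030176 - 0.00035374*I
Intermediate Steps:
V(k, K) = 8
H(p) = 8 (H(p) = (28 + 8) - 28 = 36 - 28 = 8)
g = I*√213 (g = √(-213) = I*√213 ≈ 14.595*I)
G(a) = 5 - I*√213/249
G(-286)/(√(27447 + H(164))) = (5 - I*√213/249)/(√(27447 + 8)) = (5 - I*√213/249)/(√27455) = (5 - I*√213/249)/((17*√95)) = (5 - I*√213/249)*(√95/1615) = √95*(5 - I*√213/249)/1615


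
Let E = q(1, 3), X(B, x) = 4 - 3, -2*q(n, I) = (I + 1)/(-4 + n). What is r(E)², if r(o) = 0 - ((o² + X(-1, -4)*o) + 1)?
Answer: 361/81 ≈ 4.4568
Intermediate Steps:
q(n, I) = -(1 + I)/(2*(-4 + n)) (q(n, I) = -(I + 1)/(2*(-4 + n)) = -(1 + I)/(2*(-4 + n)))
X(B, x) = 1
E = ⅔ (E = (-1 - 1*3)/(2*(-4 + 1)) = (½)*(-1 - 3)/(-3) = (½)*(-⅓)*(-4) = ⅔ ≈ 0.66667)
r(o) = -1 - o - o² (r(o) = 0 - ((o² + 1*o) + 1) = 0 - ((o² + o) + 1) = 0 - ((o + o²) + 1) = 0 - (1 + o + o²) = 0 + (-1 - o - o²) = -1 - o - o²)
r(E)² = (-1 - 1*⅔ - (⅔)²)² = (-1 - ⅔ - 1*4/9)² = (-1 - ⅔ - 4/9)² = (-19/9)² = 361/81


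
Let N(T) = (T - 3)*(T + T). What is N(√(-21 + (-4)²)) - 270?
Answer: -280 - 6*I*√5 ≈ -280.0 - 13.416*I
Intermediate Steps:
N(T) = 2*T*(-3 + T) (N(T) = (-3 + T)*(2*T) = 2*T*(-3 + T))
N(√(-21 + (-4)²)) - 270 = 2*√(-21 + (-4)²)*(-3 + √(-21 + (-4)²)) - 270 = 2*√(-21 + 16)*(-3 + √(-21 + 16)) - 270 = 2*√(-5)*(-3 + √(-5)) - 270 = 2*(I*√5)*(-3 + I*√5) - 270 = 2*I*√5*(-3 + I*√5) - 270 = -270 + 2*I*√5*(-3 + I*√5)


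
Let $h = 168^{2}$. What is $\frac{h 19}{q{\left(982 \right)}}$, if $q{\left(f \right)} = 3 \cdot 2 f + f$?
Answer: $\frac{38304}{491} \approx 78.012$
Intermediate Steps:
$q{\left(f \right)} = 7 f$ ($q{\left(f \right)} = 6 f + f = 7 f$)
$h = 28224$
$\frac{h 19}{q{\left(982 \right)}} = \frac{28224 \cdot 19}{7 \cdot 982} = \frac{536256}{6874} = 536256 \cdot \frac{1}{6874} = \frac{38304}{491}$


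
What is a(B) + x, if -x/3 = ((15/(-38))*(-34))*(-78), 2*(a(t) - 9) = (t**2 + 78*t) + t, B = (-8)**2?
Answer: 146785/19 ≈ 7725.5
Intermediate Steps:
B = 64
a(t) = 9 + t**2/2 + 79*t/2 (a(t) = 9 + ((t**2 + 78*t) + t)/2 = 9 + (t**2 + 79*t)/2 = 9 + (t**2/2 + 79*t/2) = 9 + t**2/2 + 79*t/2)
x = 59670/19 (x = -3*(15/(-38))*(-34)*(-78) = -3*(15*(-1/38))*(-34)*(-78) = -3*(-15/38*(-34))*(-78) = -765*(-78)/19 = -3*(-19890/19) = 59670/19 ≈ 3140.5)
a(B) + x = (9 + (1/2)*64**2 + (79/2)*64) + 59670/19 = (9 + (1/2)*4096 + 2528) + 59670/19 = (9 + 2048 + 2528) + 59670/19 = 4585 + 59670/19 = 146785/19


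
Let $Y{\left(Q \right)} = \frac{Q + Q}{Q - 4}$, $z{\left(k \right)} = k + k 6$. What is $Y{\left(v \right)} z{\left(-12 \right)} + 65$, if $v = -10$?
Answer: $-55$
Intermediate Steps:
$z{\left(k \right)} = 7 k$ ($z{\left(k \right)} = k + 6 k = 7 k$)
$Y{\left(Q \right)} = \frac{2 Q}{-4 + Q}$
$Y{\left(v \right)} z{\left(-12 \right)} + 65 = 2 \left(-10\right) \frac{1}{-4 - 10} \cdot 7 \left(-12\right) + 65 = 2 \left(-10\right) \frac{1}{-14} \left(-84\right) + 65 = 2 \left(-10\right) \left(- \frac{1}{14}\right) \left(-84\right) + 65 = \frac{10}{7} \left(-84\right) + 65 = -120 + 65 = -55$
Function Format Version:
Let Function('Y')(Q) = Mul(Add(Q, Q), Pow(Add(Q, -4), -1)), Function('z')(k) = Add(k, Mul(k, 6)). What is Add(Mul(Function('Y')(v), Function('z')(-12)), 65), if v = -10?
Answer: -55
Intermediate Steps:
Function('z')(k) = Mul(7, k) (Function('z')(k) = Add(k, Mul(6, k)) = Mul(7, k))
Function('Y')(Q) = Mul(2, Q, Pow(Add(-4, Q), -1)) (Function('Y')(Q) = Mul(Mul(2, Q), Pow(Add(-4, Q), -1)) = Mul(2, Q, Pow(Add(-4, Q), -1)))
Add(Mul(Function('Y')(v), Function('z')(-12)), 65) = Add(Mul(Mul(2, -10, Pow(Add(-4, -10), -1)), Mul(7, -12)), 65) = Add(Mul(Mul(2, -10, Pow(-14, -1)), -84), 65) = Add(Mul(Mul(2, -10, Rational(-1, 14)), -84), 65) = Add(Mul(Rational(10, 7), -84), 65) = Add(-120, 65) = -55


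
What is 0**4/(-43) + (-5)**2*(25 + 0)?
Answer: 625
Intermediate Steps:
0**4/(-43) + (-5)**2*(25 + 0) = 0*(-1/43) + 25*25 = 0 + 625 = 625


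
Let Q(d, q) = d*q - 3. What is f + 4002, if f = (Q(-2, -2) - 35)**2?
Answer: 5158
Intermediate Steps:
Q(d, q) = -3 + d*q
f = 1156 (f = ((-3 - 2*(-2)) - 35)**2 = ((-3 + 4) - 35)**2 = (1 - 35)**2 = (-34)**2 = 1156)
f + 4002 = 1156 + 4002 = 5158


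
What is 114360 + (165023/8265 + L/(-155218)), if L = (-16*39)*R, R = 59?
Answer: 73367853120727/641438385 ≈ 1.1438e+5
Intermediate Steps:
L = -36816 (L = -16*39*59 = -624*59 = -36816)
114360 + (165023/8265 + L/(-155218)) = 114360 + (165023/8265 - 36816/(-155218)) = 114360 + (165023*(1/8265) - 36816*(-1/155218)) = 114360 + (165023/8265 + 18408/77609) = 114360 + 12959412127/641438385 = 73367853120727/641438385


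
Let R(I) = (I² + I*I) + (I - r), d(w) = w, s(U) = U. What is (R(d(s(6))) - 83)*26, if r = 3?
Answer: -208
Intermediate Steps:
R(I) = -3 + I + 2*I² (R(I) = (I² + I*I) + (I - 1*3) = (I² + I²) + (I - 3) = 2*I² + (-3 + I) = -3 + I + 2*I²)
(R(d(s(6))) - 83)*26 = ((-3 + 6 + 2*6²) - 83)*26 = ((-3 + 6 + 2*36) - 83)*26 = ((-3 + 6 + 72) - 83)*26 = (75 - 83)*26 = -8*26 = -208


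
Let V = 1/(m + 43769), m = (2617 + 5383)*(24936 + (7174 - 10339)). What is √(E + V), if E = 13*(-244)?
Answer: I*√96269376732948681323/174211769 ≈ 56.32*I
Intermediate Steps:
m = 174168000 (m = 8000*(24936 - 3165) = 8000*21771 = 174168000)
E = -3172
V = 1/174211769 (V = 1/(174168000 + 43769) = 1/174211769 ≈ 5.7401e-9)
√(E + V) = √(-3172 + 1/174211769) = √(-552599731267/174211769) = I*√96269376732948681323/174211769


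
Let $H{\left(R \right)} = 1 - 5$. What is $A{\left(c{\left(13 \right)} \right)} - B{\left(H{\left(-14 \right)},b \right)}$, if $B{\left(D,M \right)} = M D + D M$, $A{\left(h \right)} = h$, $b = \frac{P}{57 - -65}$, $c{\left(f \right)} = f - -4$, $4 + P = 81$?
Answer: $\frac{1345}{61} \approx 22.049$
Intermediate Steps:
$H{\left(R \right)} = -4$
$P = 77$ ($P = -4 + 81 = 77$)
$c{\left(f \right)} = 4 + f$ ($c{\left(f \right)} = f + 4 = 4 + f$)
$b = \frac{77}{122}$ ($b = \frac{77}{57 - -65} = \frac{77}{57 + 65} = \frac{77}{122} \approx 0.63115$)
$B{\left(D,M \right)} = 2 D M$ ($B{\left(D,M \right)} = D M + D M = 2 D M$)
$A{\left(c{\left(13 \right)} \right)} - B{\left(H{\left(-14 \right)},b \right)} = \left(4 + 13\right) - 2 \left(-4\right) \frac{77}{122} = 17 - - \frac{308}{61} = 17 + \frac{308}{61} = \frac{1345}{61}$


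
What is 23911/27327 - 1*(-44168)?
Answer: 1207002847/27327 ≈ 44169.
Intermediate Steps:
23911/27327 - 1*(-44168) = 23911*(1/27327) + 44168 = 23911/27327 + 44168 = 1207002847/27327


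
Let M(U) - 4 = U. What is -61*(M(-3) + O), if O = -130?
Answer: 7869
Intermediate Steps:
M(U) = 4 + U
-61*(M(-3) + O) = -61*((4 - 3) - 130) = -61*(1 - 130) = -61*(-129) = 7869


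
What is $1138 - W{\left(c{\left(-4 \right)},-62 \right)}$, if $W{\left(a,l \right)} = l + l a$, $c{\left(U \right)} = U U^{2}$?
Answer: $-2768$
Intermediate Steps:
$c{\left(U \right)} = U^{3}$
$W{\left(a,l \right)} = l + a l$
$1138 - W{\left(c{\left(-4 \right)},-62 \right)} = 1138 - - 62 \left(1 + \left(-4\right)^{3}\right) = 1138 - - 62 \left(1 - 64\right) = 1138 - \left(-62\right) \left(-63\right) = 1138 - 3906 = -2768$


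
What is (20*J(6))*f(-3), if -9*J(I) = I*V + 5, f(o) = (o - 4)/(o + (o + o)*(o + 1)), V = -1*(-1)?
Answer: 1540/81 ≈ 19.012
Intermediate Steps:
V = 1
f(o) = (-4 + o)/(o + 2*o*(1 + o)) (f(o) = (-4 + o)/(o + (2*o)*(1 + o)) = (-4 + o)/(o + 2*o*(1 + o)))
J(I) = -5/9 - I/9 (J(I) = -(I*1 + 5)/9 = -(I + 5)/9 = -(5 + I)/9 = -5/9 - I/9)
(20*J(6))*f(-3) = (20*(-5/9 - 1/9*6))*((-4 - 3)/((-3)*(3 + 2*(-3)))) = (20*(-5/9 - 2/3))*(-1/3*(-7)/(3 - 6)) = (20*(-11/9))*(-1/3*(-7)/(-3)) = -(-220)*(-1)*(-7)/(27*3) = -220/9*(-7/9) = 1540/81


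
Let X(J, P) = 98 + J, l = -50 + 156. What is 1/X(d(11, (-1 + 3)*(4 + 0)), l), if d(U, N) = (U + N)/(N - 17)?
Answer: 9/863 ≈ 0.010429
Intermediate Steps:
l = 106
d(U, N) = (N + U)/(-17 + N)
1/X(d(11, (-1 + 3)*(4 + 0)), l) = 1/(98 + ((-1 + 3)*(4 + 0) + 11)/(-17 + (-1 + 3)*(4 + 0))) = 1/(98 + (2*4 + 11)/(-17 + 2*4)) = 1/(98 + (8 + 11)/(-17 + 8)) = 1/(98 + 19/(-9)) = 1/(98 - 1/9*19) = 1/(98 - 19/9) = 1/(863/9) = 9/863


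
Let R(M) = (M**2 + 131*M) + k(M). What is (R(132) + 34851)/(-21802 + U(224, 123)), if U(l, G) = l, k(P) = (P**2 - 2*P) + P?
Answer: -86859/21578 ≈ -4.0254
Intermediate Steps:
k(P) = P**2 - P
R(M) = M**2 + 131*M + M*(-1 + M) (R(M) = (M**2 + 131*M) + M*(-1 + M) = M**2 + 131*M + M*(-1 + M))
(R(132) + 34851)/(-21802 + U(224, 123)) = (2*132*(65 + 132) + 34851)/(-21802 + 224) = (2*132*197 + 34851)/(-21578) = (52008 + 34851)*(-1/21578) = 86859*(-1/21578) = -86859/21578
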